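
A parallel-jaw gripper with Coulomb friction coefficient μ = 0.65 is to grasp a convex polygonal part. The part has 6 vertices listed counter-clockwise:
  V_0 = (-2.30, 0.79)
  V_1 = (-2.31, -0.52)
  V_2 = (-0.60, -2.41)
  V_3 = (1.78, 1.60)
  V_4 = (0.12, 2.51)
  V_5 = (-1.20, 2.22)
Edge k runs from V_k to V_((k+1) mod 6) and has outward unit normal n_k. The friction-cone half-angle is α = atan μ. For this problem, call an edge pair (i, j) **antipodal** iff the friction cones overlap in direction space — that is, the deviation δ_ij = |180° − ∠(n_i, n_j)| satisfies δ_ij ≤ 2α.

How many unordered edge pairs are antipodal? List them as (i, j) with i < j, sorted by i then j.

α = atan 0.65 = 33.02°;  2α = 66.05°
n_0 = (-1.0000, +0.0076)
n_1 = (-0.7415, -0.6709)
n_2 = (+0.8599, -0.5104)
n_3 = (+0.4807, +0.8769)
n_4 = (-0.2146, +0.9767)
n_5 = (-0.7926, +0.6097)
  (0,1): δ = 137.43°  ·
  (0,2): δ = 30.25°  ✓
  (0,3): δ = 61.71°  ✓
  (0,4): δ = 102.83°  ·
  (0,5): δ = 142.87°  ·
  (1,2): δ = 72.83°  ·
  (1,3): δ = 19.13°  ✓
  (1,4): δ = 60.25°  ✓
  (1,5): δ = 100.29°  ·
  (2,3): δ = 88.04°  ·
  (2,4): δ = 46.92°  ✓
  (2,5): δ = 6.88°  ✓
  (3,4): δ = 138.88°  ·
  (3,5): δ = 98.84°  ·
  (4,5): δ = 139.96°  ·
antipodal pairs: 6

count = 6; pairs: (0,2), (0,3), (1,3), (1,4), (2,4), (2,5)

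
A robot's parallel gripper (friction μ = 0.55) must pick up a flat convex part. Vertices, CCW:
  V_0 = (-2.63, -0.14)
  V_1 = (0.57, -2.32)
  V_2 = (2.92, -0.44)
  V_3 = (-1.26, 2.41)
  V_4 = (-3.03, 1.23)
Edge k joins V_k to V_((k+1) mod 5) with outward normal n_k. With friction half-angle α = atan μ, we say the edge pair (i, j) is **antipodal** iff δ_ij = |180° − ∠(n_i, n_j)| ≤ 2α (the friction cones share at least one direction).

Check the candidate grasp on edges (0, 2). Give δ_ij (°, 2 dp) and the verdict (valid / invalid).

δ = 0.02°, valid

α = atan 0.55 = 28.81°;  2α = 57.62°
edge 0: e_0 = (+3.20, -2.18);  n_0 = (-0.5630, -0.8264)
edge 2: e_2 = (-4.18, +2.85);  n_2 = (+0.5633, +0.8262)
∠(n_0, n_2) = 179.98°
δ = |180° − 179.98°| = 0.02°
0.02° ≤ 2α = 57.62°  →  valid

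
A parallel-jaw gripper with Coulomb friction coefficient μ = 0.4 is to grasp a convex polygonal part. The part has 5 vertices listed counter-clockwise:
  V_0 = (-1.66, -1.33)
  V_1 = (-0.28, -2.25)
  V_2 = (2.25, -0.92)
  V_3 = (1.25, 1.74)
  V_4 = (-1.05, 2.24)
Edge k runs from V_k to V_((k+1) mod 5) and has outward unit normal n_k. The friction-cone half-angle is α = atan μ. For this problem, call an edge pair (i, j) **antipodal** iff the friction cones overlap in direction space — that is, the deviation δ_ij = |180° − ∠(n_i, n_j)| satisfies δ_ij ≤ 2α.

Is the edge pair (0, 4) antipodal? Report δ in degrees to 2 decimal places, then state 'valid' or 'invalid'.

α = atan 0.4 = 21.80°;  2α = 43.60°
edge 0: e_0 = (+1.38, -0.92);  n_0 = (-0.5547, -0.8321)
edge 4: e_4 = (-0.61, -3.57);  n_4 = (-0.9857, +0.1684)
∠(n_0, n_4) = 66.01°
δ = |180° − 66.01°| = 113.99°
113.99° > 2α = 43.60°  →  invalid

δ = 113.99°, invalid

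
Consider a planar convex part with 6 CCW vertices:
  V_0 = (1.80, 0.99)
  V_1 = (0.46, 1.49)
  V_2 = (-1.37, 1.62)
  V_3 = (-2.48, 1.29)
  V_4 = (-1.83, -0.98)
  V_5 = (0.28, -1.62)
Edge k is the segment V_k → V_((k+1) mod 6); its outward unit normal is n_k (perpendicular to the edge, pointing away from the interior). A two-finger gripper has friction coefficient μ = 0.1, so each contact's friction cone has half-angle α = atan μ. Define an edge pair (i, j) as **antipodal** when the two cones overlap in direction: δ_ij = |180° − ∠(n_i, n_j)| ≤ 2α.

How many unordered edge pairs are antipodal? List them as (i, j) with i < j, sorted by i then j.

count = 1; pairs: (0,4)

α = atan 0.1 = 5.71°;  2α = 11.42°
n_0 = (+0.3496, +0.9369)
n_1 = (+0.0709, +0.9975)
n_2 = (-0.2850, +0.9585)
n_3 = (-0.9614, -0.2753)
n_4 = (-0.2903, -0.9569)
n_5 = (+0.8641, -0.5033)
  (0,1): δ = 163.60°  ·
  (0,2): δ = 142.98°  ·
  (0,3): δ = 53.56°  ·
  (0,4): δ = 3.59°  ✓
  (0,5): δ = 80.25°  ·
  (1,2): δ = 159.38°  ·
  (1,3): δ = 69.96°  ·
  (1,4): δ = 12.81°  ·
  (1,5): δ = 63.85°  ·
  (2,3): δ = 90.58°  ·
  (2,4): δ = 33.43°  ·
  (2,5): δ = 43.23°  ·
  (3,4): δ = 122.85°  ·
  (3,5): δ = 46.19°  ·
  (4,5): δ = 103.34°  ·
antipodal pairs: 1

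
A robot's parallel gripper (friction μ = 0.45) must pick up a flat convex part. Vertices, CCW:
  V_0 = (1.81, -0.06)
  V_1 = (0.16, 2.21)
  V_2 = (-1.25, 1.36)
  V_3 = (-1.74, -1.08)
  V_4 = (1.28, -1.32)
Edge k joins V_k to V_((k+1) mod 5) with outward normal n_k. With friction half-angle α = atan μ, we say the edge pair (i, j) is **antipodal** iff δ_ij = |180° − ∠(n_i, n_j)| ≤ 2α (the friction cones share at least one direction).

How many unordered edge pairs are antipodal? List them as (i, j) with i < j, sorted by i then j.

count = 4; pairs: (0,2), (1,3), (1,4), (2,4)

α = atan 0.45 = 24.23°;  2α = 48.46°
n_0 = (+0.8089, +0.5880)
n_1 = (-0.5163, +0.8564)
n_2 = (-0.9804, +0.1969)
n_3 = (-0.0792, -0.9969)
n_4 = (+0.9218, -0.3877)
  (0,1): δ = 94.93°  ·
  (0,2): δ = 47.37°  ✓
  (0,3): δ = 49.44°  ·
  (0,4): δ = 121.17°  ·
  (1,2): δ = 132.44°  ·
  (1,3): δ = 35.63°  ✓
  (1,4): δ = 36.10°  ✓
  (2,3): δ = 83.19°  ·
  (2,4): δ = 11.46°  ✓
  (3,4): δ = 108.27°  ·
antipodal pairs: 4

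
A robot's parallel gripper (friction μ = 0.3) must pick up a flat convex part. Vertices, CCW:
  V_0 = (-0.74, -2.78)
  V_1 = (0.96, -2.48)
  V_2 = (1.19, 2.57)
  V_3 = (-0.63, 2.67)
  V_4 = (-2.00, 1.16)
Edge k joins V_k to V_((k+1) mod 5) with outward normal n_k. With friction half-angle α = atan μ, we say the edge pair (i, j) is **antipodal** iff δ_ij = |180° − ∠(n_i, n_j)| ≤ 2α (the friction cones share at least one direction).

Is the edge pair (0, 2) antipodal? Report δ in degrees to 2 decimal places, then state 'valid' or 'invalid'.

α = atan 0.3 = 16.70°;  2α = 33.40°
edge 0: e_0 = (+1.70, +0.30);  n_0 = (+0.1738, -0.9848)
edge 2: e_2 = (-1.82, +0.10);  n_2 = (+0.0549, +0.9985)
∠(n_0, n_2) = 166.85°
δ = |180° − 166.85°| = 13.15°
13.15° ≤ 2α = 33.40°  →  valid

δ = 13.15°, valid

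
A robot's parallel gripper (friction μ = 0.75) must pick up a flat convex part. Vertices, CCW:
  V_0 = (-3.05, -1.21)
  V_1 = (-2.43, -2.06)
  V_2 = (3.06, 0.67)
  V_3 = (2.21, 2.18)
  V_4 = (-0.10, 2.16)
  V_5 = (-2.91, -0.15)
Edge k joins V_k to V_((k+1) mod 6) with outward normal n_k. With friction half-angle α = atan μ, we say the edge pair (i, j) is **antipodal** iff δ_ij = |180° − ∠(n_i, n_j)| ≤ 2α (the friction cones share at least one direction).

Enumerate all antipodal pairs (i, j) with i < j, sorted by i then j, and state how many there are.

count = 6; pairs: (0,2), (0,3), (1,3), (1,4), (1,5), (2,5)

α = atan 0.75 = 36.87°;  2α = 73.74°
n_0 = (-0.8079, -0.5893)
n_1 = (+0.4453, -0.8954)
n_2 = (+0.8714, +0.4905)
n_3 = (-0.0087, +1.0000)
n_4 = (-0.6350, +0.7725)
n_5 = (-0.9914, +0.1309)
  (0,1): δ = 99.67°  ·
  (0,2): δ = 6.73°  ✓
  (0,3): δ = 54.39°  ✓
  (0,4): δ = 93.31°  ·
  (0,5): δ = 136.37°  ·
  (1,2): δ = 87.06°  ·
  (1,3): δ = 25.94°  ✓
  (1,4): δ = 12.98°  ✓
  (1,5): δ = 56.04°  ✓
  (2,3): δ = 118.88°  ·
  (2,4): δ = 79.95°  ·
  (2,5): δ = 36.90°  ✓
  (3,4): δ = 141.07°  ·
  (3,5): δ = 98.02°  ·
  (4,5): δ = 136.95°  ·
antipodal pairs: 6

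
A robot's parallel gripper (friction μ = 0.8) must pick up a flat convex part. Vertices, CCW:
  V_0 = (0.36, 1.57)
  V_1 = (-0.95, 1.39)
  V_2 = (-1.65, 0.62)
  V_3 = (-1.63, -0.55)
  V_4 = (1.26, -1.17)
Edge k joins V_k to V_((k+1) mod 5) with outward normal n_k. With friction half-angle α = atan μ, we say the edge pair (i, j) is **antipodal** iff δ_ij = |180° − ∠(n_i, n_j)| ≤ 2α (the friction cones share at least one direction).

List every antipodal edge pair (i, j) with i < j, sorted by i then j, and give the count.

α = atan 0.8 = 38.66°;  2α = 77.32°
n_0 = (-0.1361, +0.9907)
n_1 = (-0.7399, +0.6727)
n_2 = (-0.9999, -0.0171)
n_3 = (-0.2098, -0.9778)
n_4 = (+0.9501, +0.3121)
  (0,1): δ = 140.10°  ·
  (0,2): δ = 96.84°  ·
  (0,3): δ = 19.93°  ✓
  (0,4): δ = 100.36°  ·
  (1,2): δ = 136.75°  ·
  (1,3): δ = 59.83°  ✓
  (1,4): δ = 60.46°  ✓
  (2,3): δ = 103.09°  ·
  (2,4): δ = 17.20°  ✓
  (3,4): δ = 59.71°  ✓
antipodal pairs: 5

count = 5; pairs: (0,3), (1,3), (1,4), (2,4), (3,4)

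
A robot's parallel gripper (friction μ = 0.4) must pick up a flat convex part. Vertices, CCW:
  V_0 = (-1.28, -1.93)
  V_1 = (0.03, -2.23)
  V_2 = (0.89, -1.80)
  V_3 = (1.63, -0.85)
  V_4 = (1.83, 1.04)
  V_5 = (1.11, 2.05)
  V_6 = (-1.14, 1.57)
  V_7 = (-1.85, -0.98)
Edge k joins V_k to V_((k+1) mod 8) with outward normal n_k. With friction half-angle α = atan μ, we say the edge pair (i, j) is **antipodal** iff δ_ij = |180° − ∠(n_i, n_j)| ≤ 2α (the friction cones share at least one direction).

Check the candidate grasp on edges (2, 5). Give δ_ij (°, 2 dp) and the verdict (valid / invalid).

α = atan 0.4 = 21.80°;  2α = 43.60°
edge 2: e_2 = (+0.74, +0.95);  n_2 = (+0.7889, -0.6145)
edge 5: e_5 = (-2.25, -0.48);  n_5 = (-0.2086, +0.9780)
∠(n_2, n_5) = 139.96°
δ = |180° − 139.96°| = 40.04°
40.04° ≤ 2α = 43.60°  →  valid

δ = 40.04°, valid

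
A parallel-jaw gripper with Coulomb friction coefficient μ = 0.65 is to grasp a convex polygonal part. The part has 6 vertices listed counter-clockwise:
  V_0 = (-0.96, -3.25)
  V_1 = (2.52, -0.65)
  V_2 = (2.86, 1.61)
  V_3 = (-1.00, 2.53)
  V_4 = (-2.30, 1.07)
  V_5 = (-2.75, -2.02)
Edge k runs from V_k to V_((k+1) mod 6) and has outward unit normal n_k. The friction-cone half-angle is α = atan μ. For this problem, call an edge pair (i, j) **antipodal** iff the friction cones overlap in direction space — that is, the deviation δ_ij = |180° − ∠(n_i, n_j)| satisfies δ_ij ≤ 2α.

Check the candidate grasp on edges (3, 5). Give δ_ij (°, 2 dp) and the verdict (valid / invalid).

α = atan 0.65 = 33.02°;  2α = 66.05°
edge 3: e_3 = (-1.30, -1.46);  n_3 = (-0.7468, +0.6650)
edge 5: e_5 = (+1.79, -1.23);  n_5 = (-0.5663, -0.8242)
∠(n_3, n_5) = 97.19°
δ = |180° − 97.19°| = 82.81°
82.81° > 2α = 66.05°  →  invalid

δ = 82.81°, invalid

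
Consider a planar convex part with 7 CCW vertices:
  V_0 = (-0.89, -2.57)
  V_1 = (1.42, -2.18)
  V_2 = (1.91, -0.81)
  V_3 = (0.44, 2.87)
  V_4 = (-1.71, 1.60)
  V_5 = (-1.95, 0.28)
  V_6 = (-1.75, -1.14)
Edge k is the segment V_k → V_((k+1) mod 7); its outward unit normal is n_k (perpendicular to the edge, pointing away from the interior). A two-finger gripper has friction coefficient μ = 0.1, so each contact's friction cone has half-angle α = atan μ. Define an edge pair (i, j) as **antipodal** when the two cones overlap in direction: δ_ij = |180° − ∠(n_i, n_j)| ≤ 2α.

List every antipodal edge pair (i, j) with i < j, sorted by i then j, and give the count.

count = 2; pairs: (1,4), (2,6)

α = atan 0.1 = 5.71°;  2α = 11.42°
n_0 = (+0.1665, -0.9860)
n_1 = (+0.9416, -0.3368)
n_2 = (+0.9287, +0.3710)
n_3 = (-0.5086, +0.8610)
n_4 = (-0.9839, +0.1789)
n_5 = (-0.9902, -0.1395)
n_6 = (-0.8570, -0.5154)
  (0,1): δ = 119.26°  ·
  (0,2): δ = 77.81°  ·
  (0,3): δ = 20.99°  ·
  (0,4): δ = 70.11°  ·
  (0,5): δ = 88.43°  ·
  (0,6): δ = 111.44°  ·
  (1,2): δ = 138.55°  ·
  (1,3): δ = 39.75°  ·
  (1,4): δ = 9.38°  ✓
  (1,5): δ = 27.70°  ·
  (1,6): δ = 50.70°  ·
  (2,3): δ = 81.20°  ·
  (2,4): δ = 32.08°  ·
  (2,5): δ = 13.76°  ·
  (2,6): δ = 9.25°  ✓
  (3,4): δ = 130.88°  ·
  (3,5): δ = 112.55°  ·
  (3,6): δ = 89.55°  ·
  (4,5): δ = 161.68°  ·
  (4,6): δ = 138.67°  ·
  (5,6): δ = 156.99°  ·
antipodal pairs: 2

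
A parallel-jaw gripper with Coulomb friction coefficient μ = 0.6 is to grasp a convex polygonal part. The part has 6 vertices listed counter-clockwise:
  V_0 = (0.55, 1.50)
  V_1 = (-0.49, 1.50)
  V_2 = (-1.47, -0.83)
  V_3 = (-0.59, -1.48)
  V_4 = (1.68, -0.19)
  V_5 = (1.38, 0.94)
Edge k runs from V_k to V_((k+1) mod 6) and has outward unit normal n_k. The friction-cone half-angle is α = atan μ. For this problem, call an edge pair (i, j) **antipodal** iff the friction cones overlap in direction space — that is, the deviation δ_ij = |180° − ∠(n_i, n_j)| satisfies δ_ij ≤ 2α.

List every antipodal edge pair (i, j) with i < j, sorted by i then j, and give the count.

count = 6; pairs: (0,2), (0,3), (1,3), (1,4), (2,4), (2,5)

α = atan 0.6 = 30.96°;  2α = 61.93°
n_0 = (+0.0000, +1.0000)
n_1 = (-0.9218, +0.3877)
n_2 = (-0.5941, -0.8044)
n_3 = (+0.4941, -0.8694)
n_4 = (+0.9665, +0.2566)
n_5 = (+0.5593, +0.8290)
  (0,1): δ = 112.81°  ·
  (0,2): δ = 36.45°  ✓
  (0,3): δ = 29.61°  ✓
  (0,4): δ = 104.87°  ·
  (0,5): δ = 145.99°  ·
  (1,2): δ = 103.64°  ·
  (1,3): δ = 37.58°  ✓
  (1,4): δ = 37.68°  ✓
  (1,5): δ = 78.80°  ·
  (2,3): δ = 113.94°  ·
  (2,4): δ = 38.68°  ✓
  (2,5): δ = 2.44°  ✓
  (3,4): δ = 104.74°  ·
  (3,5): δ = 63.62°  ·
  (4,5): δ = 138.88°  ·
antipodal pairs: 6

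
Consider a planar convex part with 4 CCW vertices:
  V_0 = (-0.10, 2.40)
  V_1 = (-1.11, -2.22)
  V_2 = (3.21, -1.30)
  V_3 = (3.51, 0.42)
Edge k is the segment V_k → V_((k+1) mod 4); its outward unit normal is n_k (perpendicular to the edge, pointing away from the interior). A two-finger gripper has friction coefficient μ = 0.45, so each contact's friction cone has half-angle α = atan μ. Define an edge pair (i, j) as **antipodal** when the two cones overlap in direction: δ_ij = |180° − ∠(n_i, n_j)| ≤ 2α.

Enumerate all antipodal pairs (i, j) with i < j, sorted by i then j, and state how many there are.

count = 2; pairs: (0,2), (1,3)

α = atan 0.45 = 24.23°;  2α = 48.46°
n_0 = (-0.9769, +0.2136)
n_1 = (+0.2083, -0.9781)
n_2 = (+0.9851, -0.1718)
n_3 = (+0.4809, +0.8768)
  (0,1): δ = 65.65°  ·
  (0,2): δ = 2.44°  ✓
  (0,3): δ = 73.59°  ·
  (1,2): δ = 111.92°  ·
  (1,3): δ = 40.77°  ✓
  (2,3): δ = 108.85°  ·
antipodal pairs: 2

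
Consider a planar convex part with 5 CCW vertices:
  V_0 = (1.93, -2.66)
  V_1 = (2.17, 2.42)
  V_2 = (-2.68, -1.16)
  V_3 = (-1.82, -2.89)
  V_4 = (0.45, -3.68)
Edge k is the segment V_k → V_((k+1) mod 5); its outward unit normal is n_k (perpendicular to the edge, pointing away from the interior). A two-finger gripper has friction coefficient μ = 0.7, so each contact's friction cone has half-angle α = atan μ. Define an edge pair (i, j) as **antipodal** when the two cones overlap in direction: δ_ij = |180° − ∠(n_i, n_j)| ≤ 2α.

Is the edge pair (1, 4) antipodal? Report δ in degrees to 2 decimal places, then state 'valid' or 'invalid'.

δ = 1.86°, valid

α = atan 0.7 = 34.99°;  2α = 69.98°
edge 1: e_1 = (-4.85, -3.58);  n_1 = (-0.5939, +0.8046)
edge 4: e_4 = (+1.48, +1.02);  n_4 = (+0.5675, -0.8234)
∠(n_1, n_4) = 178.14°
δ = |180° − 178.14°| = 1.86°
1.86° ≤ 2α = 69.98°  →  valid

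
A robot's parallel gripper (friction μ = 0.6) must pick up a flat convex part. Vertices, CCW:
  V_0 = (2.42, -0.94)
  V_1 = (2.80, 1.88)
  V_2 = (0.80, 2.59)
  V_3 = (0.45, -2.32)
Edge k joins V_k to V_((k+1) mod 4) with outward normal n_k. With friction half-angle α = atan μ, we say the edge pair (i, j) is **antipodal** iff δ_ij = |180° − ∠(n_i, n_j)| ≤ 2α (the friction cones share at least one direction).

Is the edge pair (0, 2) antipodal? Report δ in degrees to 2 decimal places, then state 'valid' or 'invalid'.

δ = 3.60°, valid

α = atan 0.6 = 30.96°;  2α = 61.93°
edge 0: e_0 = (+0.38, +2.82);  n_0 = (+0.9910, -0.1335)
edge 2: e_2 = (-0.35, -4.91);  n_2 = (-0.9975, +0.0711)
∠(n_0, n_2) = 176.40°
δ = |180° − 176.40°| = 3.60°
3.60° ≤ 2α = 61.93°  →  valid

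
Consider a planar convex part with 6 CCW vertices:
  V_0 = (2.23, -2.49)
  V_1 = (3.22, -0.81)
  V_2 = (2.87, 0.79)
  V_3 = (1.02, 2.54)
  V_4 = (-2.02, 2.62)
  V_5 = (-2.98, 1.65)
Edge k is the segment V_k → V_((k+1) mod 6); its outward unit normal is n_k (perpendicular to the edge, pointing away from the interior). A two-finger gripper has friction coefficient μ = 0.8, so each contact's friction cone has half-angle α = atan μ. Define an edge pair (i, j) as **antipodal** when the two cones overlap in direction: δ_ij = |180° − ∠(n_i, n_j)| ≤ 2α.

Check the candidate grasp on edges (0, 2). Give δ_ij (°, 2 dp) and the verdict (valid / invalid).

δ = 102.90°, invalid

α = atan 0.8 = 38.66°;  2α = 77.32°
edge 0: e_0 = (+0.99, +1.68);  n_0 = (+0.8615, -0.5077)
edge 2: e_2 = (-1.85, +1.75);  n_2 = (+0.6872, +0.7265)
∠(n_0, n_2) = 77.10°
δ = |180° − 77.10°| = 102.90°
102.90° > 2α = 77.32°  →  invalid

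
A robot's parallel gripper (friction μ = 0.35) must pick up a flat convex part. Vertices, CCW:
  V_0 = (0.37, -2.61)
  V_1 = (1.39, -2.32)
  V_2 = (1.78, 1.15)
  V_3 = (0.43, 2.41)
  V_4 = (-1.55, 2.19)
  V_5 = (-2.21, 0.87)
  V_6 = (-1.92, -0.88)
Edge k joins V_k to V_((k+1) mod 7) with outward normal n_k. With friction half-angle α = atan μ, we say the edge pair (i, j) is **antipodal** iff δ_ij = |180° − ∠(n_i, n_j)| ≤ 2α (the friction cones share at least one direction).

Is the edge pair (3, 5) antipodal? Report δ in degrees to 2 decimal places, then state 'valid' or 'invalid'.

α = atan 0.35 = 19.29°;  2α = 38.58°
edge 3: e_3 = (-1.98, -0.22);  n_3 = (-0.1104, +0.9939)
edge 5: e_5 = (+0.29, -1.75);  n_5 = (-0.9865, -0.1635)
∠(n_3, n_5) = 93.07°
δ = |180° − 93.07°| = 86.93°
86.93° > 2α = 38.58°  →  invalid

δ = 86.93°, invalid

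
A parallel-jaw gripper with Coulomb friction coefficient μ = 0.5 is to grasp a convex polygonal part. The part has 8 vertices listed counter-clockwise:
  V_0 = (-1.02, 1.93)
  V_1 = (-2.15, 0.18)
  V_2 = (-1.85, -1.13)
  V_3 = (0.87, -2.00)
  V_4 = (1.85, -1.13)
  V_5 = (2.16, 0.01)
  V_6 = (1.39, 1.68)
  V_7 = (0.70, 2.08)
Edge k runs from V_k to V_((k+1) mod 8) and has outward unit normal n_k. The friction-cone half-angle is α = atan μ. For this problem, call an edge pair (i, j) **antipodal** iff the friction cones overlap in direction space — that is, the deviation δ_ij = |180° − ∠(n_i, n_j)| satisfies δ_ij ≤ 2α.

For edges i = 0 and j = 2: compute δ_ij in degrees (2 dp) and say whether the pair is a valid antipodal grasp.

α = atan 0.5 = 26.57°;  2α = 53.13°
edge 0: e_0 = (-1.13, -1.75);  n_0 = (-0.8401, +0.5425)
edge 2: e_2 = (+2.72, -0.87);  n_2 = (-0.3046, -0.9525)
∠(n_0, n_2) = 105.11°
δ = |180° − 105.11°| = 74.89°
74.89° > 2α = 53.13°  →  invalid

δ = 74.89°, invalid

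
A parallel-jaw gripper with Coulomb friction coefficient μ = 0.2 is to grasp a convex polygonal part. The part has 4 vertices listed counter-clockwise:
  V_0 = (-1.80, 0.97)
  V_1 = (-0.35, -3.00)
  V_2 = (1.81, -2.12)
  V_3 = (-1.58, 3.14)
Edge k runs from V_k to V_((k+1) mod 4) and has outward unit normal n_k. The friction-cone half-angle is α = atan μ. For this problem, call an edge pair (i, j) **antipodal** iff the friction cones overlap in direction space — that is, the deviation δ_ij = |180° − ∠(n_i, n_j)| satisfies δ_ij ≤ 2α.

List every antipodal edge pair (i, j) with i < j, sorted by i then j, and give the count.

α = atan 0.2 = 11.31°;  2α = 22.62°
n_0 = (-0.9393, -0.3431)
n_1 = (+0.3773, -0.9261)
n_2 = (+0.8406, +0.5417)
n_3 = (-0.9949, +0.1009)
  (0,1): δ = 87.90°  ·
  (0,2): δ = 12.74°  ✓
  (0,3): δ = 154.15°  ·
  (1,2): δ = 79.37°  ·
  (1,3): δ = 62.04°  ·
  (2,3): δ = 38.59°  ·
antipodal pairs: 1

count = 1; pairs: (0,2)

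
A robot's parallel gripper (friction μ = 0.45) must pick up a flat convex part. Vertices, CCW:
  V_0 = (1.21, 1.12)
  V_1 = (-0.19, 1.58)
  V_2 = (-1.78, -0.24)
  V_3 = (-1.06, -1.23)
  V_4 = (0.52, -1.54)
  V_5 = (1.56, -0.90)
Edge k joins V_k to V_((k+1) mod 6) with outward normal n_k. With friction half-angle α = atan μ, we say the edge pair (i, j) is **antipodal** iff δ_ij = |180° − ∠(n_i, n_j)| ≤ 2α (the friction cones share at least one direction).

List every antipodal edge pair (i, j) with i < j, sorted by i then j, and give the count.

α = atan 0.45 = 24.23°;  2α = 48.46°
n_0 = (+0.3122, +0.9500)
n_1 = (-0.7531, +0.6579)
n_2 = (-0.8087, -0.5882)
n_3 = (-0.1925, -0.9813)
n_4 = (+0.5241, -0.8517)
n_5 = (+0.9853, +0.1707)
  (0,1): δ = 112.95°  ·
  (0,2): δ = 35.78°  ✓
  (0,3): δ = 7.09°  ✓
  (0,4): δ = 49.80°  ·
  (0,5): δ = 118.02°  ·
  (1,2): δ = 102.83°  ·
  (1,3): δ = 59.96°  ·
  (1,4): δ = 17.25°  ✓
  (1,5): δ = 50.97°  ·
  (2,3): δ = 137.13°  ·
  (2,4): δ = 94.42°  ·
  (2,5): δ = 26.20°  ✓
  (3,4): δ = 137.29°  ·
  (3,5): δ = 69.07°  ·
  (4,5): δ = 111.78°  ·
antipodal pairs: 4

count = 4; pairs: (0,2), (0,3), (1,4), (2,5)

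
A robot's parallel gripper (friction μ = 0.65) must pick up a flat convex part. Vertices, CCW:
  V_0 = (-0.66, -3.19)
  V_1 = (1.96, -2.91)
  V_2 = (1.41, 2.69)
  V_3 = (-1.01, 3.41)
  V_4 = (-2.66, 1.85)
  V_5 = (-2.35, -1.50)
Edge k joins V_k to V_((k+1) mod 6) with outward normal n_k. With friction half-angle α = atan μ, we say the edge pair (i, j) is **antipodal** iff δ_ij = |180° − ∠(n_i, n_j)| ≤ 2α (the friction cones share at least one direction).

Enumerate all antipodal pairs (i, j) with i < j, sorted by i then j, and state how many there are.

α = atan 0.65 = 33.02°;  2α = 66.05°
n_0 = (+0.1063, -0.9943)
n_1 = (+0.9952, +0.0977)
n_2 = (+0.2852, +0.9585)
n_3 = (-0.6870, +0.7266)
n_4 = (-0.9957, -0.0921)
n_5 = (-0.7071, -0.7071)
  (0,1): δ = 90.49°  ·
  (0,2): δ = 22.67°  ✓
  (0,3): δ = 37.29°  ✓
  (0,4): δ = 89.19°  ·
  (0,5): δ = 128.90°  ·
  (1,2): δ = 112.18°  ·
  (1,3): δ = 52.22°  ✓
  (1,4): δ = 0.32°  ✓
  (1,5): δ = 39.39°  ✓
  (2,3): δ = 120.04°  ·
  (2,4): δ = 68.14°  ·
  (2,5): δ = 28.43°  ✓
  (3,4): δ = 128.11°  ·
  (3,5): δ = 88.39°  ·
  (4,5): δ = 140.29°  ·
antipodal pairs: 6

count = 6; pairs: (0,2), (0,3), (1,3), (1,4), (1,5), (2,5)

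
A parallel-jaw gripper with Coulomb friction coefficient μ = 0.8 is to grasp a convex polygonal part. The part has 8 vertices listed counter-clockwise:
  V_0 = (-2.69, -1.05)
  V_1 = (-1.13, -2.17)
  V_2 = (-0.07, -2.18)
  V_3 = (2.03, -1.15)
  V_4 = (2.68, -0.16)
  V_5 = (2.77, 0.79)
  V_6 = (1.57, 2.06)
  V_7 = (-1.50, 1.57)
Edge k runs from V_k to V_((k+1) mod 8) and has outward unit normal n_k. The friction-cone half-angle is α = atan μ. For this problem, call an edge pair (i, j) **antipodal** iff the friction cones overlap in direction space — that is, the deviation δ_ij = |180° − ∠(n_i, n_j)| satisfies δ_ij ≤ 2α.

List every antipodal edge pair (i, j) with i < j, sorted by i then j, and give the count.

α = atan 0.8 = 38.66°;  2α = 77.32°
n_0 = (-0.5832, -0.8123)
n_1 = (-0.0094, -1.0000)
n_2 = (+0.4404, -0.8978)
n_3 = (+0.8359, -0.5488)
n_4 = (+0.9955, -0.0943)
n_5 = (+0.7269, +0.6868)
n_6 = (-0.1576, +0.9875)
n_7 = (-0.9105, +0.4135)
  (0,1): δ = 144.86°  ·
  (0,2): δ = 118.20°  ·
  (0,3): δ = 87.61°  ·
  (0,4): δ = 59.74°  ✓
  (0,5): δ = 10.95°  ✓
  (0,6): δ = 44.74°  ✓
  (0,7): δ = 101.25°  ·
  (1,2): δ = 153.33°  ·
  (1,3): δ = 122.75°  ·
  (1,4): δ = 94.87°  ·
  (1,5): δ = 46.08°  ✓
  (1,6): δ = 9.61°  ✓
  (1,7): δ = 66.11°  ✓
  (2,3): δ = 149.41°  ·
  (2,4): δ = 121.54°  ·
  (2,5): δ = 72.75°  ✓
  (2,6): δ = 17.06°  ✓
  (2,7): δ = 39.45°  ✓
  (3,4): δ = 152.12°  ·
  (3,5): δ = 103.34°  ·
  (3,6): δ = 47.64°  ✓
  (3,7): δ = 8.86°  ✓
  (4,5): δ = 131.21°  ·
  (4,6): δ = 75.52°  ✓
  (4,7): δ = 19.02°  ✓
  (5,6): δ = 124.31°  ·
  (5,7): δ = 67.80°  ✓
  (6,7): δ = 123.50°  ·
antipodal pairs: 14

count = 14; pairs: (0,4), (0,5), (0,6), (1,5), (1,6), (1,7), (2,5), (2,6), (2,7), (3,6), (3,7), (4,6), (4,7), (5,7)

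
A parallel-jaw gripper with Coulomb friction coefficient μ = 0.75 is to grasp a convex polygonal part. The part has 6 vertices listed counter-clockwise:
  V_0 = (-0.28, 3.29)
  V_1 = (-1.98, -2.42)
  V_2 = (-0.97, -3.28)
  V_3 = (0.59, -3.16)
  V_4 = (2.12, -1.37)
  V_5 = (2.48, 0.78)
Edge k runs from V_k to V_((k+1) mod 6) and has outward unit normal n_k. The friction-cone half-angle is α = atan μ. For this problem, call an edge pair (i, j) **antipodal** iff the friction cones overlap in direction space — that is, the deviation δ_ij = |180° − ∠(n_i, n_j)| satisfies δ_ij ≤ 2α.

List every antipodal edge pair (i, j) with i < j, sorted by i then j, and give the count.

α = atan 0.75 = 36.87°;  2α = 73.74°
n_0 = (-0.9584, +0.2853)
n_1 = (-0.6483, -0.7614)
n_2 = (+0.0767, -0.9971)
n_3 = (+0.7602, -0.6497)
n_4 = (+0.9863, -0.1651)
n_5 = (+0.6728, +0.7398)
  (0,1): δ = 113.83°  ·
  (0,2): δ = 69.02°  ✓
  (0,3): δ = 23.94°  ✓
  (0,4): δ = 7.07°  ✓
  (0,5): δ = 64.30°  ✓
  (1,2): δ = 135.19°  ·
  (1,3): δ = 90.11°  ·
  (1,4): δ = 59.09°  ✓
  (1,5): δ = 1.87°  ✓
  (2,3): δ = 134.92°  ·
  (2,4): δ = 103.90°  ·
  (2,5): δ = 46.68°  ✓
  (3,4): δ = 148.98°  ·
  (3,5): δ = 91.76°  ·
  (4,5): δ = 122.78°  ·
antipodal pairs: 7

count = 7; pairs: (0,2), (0,3), (0,4), (0,5), (1,4), (1,5), (2,5)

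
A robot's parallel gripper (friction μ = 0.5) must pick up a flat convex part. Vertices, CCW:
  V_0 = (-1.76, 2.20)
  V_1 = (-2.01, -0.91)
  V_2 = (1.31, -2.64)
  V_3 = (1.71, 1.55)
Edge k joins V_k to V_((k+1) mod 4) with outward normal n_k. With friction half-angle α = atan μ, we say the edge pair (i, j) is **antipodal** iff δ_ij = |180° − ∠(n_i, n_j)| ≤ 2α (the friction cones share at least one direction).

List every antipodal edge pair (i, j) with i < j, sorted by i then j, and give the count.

α = atan 0.5 = 26.57°;  2α = 53.13°
n_0 = (-0.9968, +0.0801)
n_1 = (-0.4621, -0.8868)
n_2 = (+0.9955, -0.0950)
n_3 = (+0.1841, +0.9829)
  (0,1): δ = 112.93°  ·
  (0,2): δ = 0.86°  ✓
  (0,3): δ = 83.99°  ·
  (1,2): δ = 67.93°  ·
  (1,3): δ = 16.91°  ✓
  (2,3): δ = 95.16°  ·
antipodal pairs: 2

count = 2; pairs: (0,2), (1,3)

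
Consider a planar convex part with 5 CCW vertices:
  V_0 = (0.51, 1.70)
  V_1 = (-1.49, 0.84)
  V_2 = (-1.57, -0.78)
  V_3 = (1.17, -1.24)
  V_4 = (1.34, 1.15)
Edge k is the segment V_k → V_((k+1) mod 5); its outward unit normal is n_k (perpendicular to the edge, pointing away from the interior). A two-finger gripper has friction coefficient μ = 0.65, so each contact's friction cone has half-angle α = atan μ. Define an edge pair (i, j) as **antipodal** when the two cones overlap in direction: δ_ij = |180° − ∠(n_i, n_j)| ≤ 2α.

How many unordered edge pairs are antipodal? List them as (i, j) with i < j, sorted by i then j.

α = atan 0.65 = 33.02°;  2α = 66.05°
n_0 = (-0.3950, +0.9187)
n_1 = (-0.9988, +0.0493)
n_2 = (-0.1656, -0.9862)
n_3 = (+0.9975, -0.0710)
n_4 = (+0.5524, +0.8336)
  (0,1): δ = 116.09°  ·
  (0,2): δ = 32.80°  ✓
  (0,3): δ = 62.66°  ✓
  (0,4): δ = 123.20°  ·
  (1,2): δ = 96.70°  ·
  (1,3): δ = 1.24°  ✓
  (1,4): δ = 59.30°  ✓
  (2,3): δ = 84.54°  ·
  (2,4): δ = 24.00°  ✓
  (3,4): δ = 119.46°  ·
antipodal pairs: 5

count = 5; pairs: (0,2), (0,3), (1,3), (1,4), (2,4)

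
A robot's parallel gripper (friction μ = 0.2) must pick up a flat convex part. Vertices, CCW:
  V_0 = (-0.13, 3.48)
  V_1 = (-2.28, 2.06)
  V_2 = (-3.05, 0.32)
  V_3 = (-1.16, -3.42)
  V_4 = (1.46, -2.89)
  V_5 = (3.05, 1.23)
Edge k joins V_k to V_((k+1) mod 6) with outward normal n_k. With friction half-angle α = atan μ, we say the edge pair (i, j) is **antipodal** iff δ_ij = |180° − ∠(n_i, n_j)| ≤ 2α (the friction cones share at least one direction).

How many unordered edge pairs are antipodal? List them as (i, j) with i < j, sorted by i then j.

α = atan 0.2 = 11.31°;  2α = 22.62°
n_0 = (-0.5511, +0.8344)
n_1 = (-0.9145, +0.4047)
n_2 = (-0.8925, -0.4510)
n_3 = (+0.1983, -0.9801)
n_4 = (+0.9329, -0.3600)
n_5 = (+0.5776, +0.8163)
  (0,1): δ = 147.31°  ·
  (0,2): δ = 96.63°  ·
  (0,3): δ = 22.01°  ✓
  (0,4): δ = 35.45°  ·
  (0,5): δ = 111.28°  ·
  (1,2): δ = 129.32°  ·
  (1,3): δ = 54.69°  ·
  (1,4): δ = 2.77°  ✓
  (1,5): δ = 78.59°  ·
  (2,3): δ = 105.37°  ·
  (2,4): δ = 47.91°  ·
  (2,5): δ = 27.91°  ·
  (3,4): δ = 122.54°  ·
  (3,5): δ = 46.72°  ·
  (4,5): δ = 104.18°  ·
antipodal pairs: 2

count = 2; pairs: (0,3), (1,4)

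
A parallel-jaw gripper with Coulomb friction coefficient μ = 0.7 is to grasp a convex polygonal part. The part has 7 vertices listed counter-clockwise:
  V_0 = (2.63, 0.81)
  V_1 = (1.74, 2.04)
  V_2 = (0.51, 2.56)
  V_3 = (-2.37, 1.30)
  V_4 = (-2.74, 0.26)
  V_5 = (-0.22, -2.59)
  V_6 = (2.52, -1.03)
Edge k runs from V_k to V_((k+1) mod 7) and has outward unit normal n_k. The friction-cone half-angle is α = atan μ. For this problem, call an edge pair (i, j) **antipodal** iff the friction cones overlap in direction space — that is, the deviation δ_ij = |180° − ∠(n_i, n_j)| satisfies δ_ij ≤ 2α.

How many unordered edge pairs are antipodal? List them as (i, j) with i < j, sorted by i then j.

α = atan 0.7 = 34.99°;  2α = 69.98°
n_0 = (+0.8102, +0.5862)
n_1 = (+0.3894, +0.9211)
n_2 = (-0.4008, +0.9162)
n_3 = (-0.9422, +0.3352)
n_4 = (-0.7491, -0.6624)
n_5 = (+0.4948, -0.8690)
n_6 = (+0.9982, -0.0597)
  (0,1): δ = 148.81°  ·
  (0,2): δ = 102.26°  ·
  (0,3): δ = 55.47°  ✓
  (0,4): δ = 5.59°  ✓
  (0,5): δ = 83.77°  ·
  (0,6): δ = 140.69°  ·
  (1,2): δ = 133.45°  ·
  (1,3): δ = 86.67°  ·
  (1,4): δ = 25.60°  ✓
  (1,5): δ = 52.57°  ✓
  (1,6): δ = 109.50°  ·
  (2,3): δ = 133.21°  ·
  (2,4): δ = 72.15°  ·
  (2,5): δ = 6.03°  ✓
  (2,6): δ = 62.95°  ✓
  (3,4): δ = 118.93°  ·
  (3,5): δ = 40.76°  ✓
  (3,6): δ = 16.16°  ✓
  (4,5): δ = 101.83°  ·
  (4,6): δ = 44.90°  ✓
  (5,6): δ = 123.08°  ·
antipodal pairs: 9

count = 9; pairs: (0,3), (0,4), (1,4), (1,5), (2,5), (2,6), (3,5), (3,6), (4,6)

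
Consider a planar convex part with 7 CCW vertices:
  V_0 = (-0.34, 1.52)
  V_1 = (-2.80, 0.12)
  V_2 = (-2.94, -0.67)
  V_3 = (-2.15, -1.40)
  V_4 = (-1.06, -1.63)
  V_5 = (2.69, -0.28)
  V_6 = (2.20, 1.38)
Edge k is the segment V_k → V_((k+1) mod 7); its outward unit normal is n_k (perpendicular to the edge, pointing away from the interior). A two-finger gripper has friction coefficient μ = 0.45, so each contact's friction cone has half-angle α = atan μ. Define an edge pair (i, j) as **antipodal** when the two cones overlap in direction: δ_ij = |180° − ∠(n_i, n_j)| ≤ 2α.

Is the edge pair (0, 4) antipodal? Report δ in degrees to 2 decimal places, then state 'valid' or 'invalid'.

α = atan 0.45 = 24.23°;  2α = 48.46°
edge 0: e_0 = (-2.46, -1.40);  n_0 = (-0.4946, +0.8691)
edge 4: e_4 = (+3.75, +1.35);  n_4 = (+0.3387, -0.9409)
∠(n_0, n_4) = 170.15°
δ = |180° − 170.15°| = 9.85°
9.85° ≤ 2α = 48.46°  →  valid

δ = 9.85°, valid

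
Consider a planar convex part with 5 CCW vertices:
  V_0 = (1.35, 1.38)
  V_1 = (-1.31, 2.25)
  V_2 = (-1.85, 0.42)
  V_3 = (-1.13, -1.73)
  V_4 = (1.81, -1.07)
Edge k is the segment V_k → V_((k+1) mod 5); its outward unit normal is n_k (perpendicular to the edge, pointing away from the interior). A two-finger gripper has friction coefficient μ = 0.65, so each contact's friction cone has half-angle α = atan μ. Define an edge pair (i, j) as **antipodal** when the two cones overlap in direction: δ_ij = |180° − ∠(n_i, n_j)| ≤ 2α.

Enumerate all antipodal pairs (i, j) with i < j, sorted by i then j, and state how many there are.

α = atan 0.65 = 33.02°;  2α = 66.05°
n_0 = (+0.3109, +0.9505)
n_1 = (-0.9591, +0.2830)
n_2 = (-0.9482, -0.3176)
n_3 = (+0.2190, -0.9757)
n_4 = (+0.9828, +0.1845)
  (0,1): δ = 88.33°  ·
  (0,2): δ = 53.37°  ✓
  (0,3): δ = 30.76°  ✓
  (0,4): δ = 118.75°  ·
  (1,2): δ = 145.04°  ·
  (1,3): δ = 60.91°  ✓
  (1,4): δ = 27.07°  ✓
  (2,3): δ = 95.86°  ·
  (2,4): δ = 7.88°  ✓
  (3,4): δ = 92.02°  ·
antipodal pairs: 5

count = 5; pairs: (0,2), (0,3), (1,3), (1,4), (2,4)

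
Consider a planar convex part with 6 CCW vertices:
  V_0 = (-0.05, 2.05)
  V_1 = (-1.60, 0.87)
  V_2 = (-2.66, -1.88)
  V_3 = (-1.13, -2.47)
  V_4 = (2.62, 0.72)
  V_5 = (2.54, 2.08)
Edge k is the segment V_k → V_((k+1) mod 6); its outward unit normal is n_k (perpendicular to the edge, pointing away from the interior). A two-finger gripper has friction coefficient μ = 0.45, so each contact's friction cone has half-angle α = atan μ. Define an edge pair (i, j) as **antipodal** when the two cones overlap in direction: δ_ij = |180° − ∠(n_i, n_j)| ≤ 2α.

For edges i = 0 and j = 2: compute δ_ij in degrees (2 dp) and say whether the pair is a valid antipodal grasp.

δ = 58.37°, invalid

α = atan 0.45 = 24.23°;  2α = 48.46°
edge 0: e_0 = (-1.55, -1.18);  n_0 = (-0.6057, +0.7957)
edge 2: e_2 = (+1.53, -0.59);  n_2 = (-0.3598, -0.9330)
∠(n_0, n_2) = 121.63°
δ = |180° − 121.63°| = 58.37°
58.37° > 2α = 48.46°  →  invalid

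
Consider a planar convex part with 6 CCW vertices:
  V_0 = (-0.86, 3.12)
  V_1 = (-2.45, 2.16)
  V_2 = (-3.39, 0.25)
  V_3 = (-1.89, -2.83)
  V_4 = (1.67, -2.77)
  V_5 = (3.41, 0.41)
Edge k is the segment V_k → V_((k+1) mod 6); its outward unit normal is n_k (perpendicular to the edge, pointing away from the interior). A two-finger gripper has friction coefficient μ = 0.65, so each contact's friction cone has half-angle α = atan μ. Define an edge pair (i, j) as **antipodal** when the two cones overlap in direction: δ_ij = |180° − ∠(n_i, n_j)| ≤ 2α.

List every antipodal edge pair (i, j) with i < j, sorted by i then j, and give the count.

α = atan 0.65 = 33.02°;  2α = 66.05°
n_0 = (-0.5169, +0.8561)
n_1 = (-0.8972, +0.4416)
n_2 = (-0.8990, -0.4378)
n_3 = (+0.0169, -0.9999)
n_4 = (+0.8773, -0.4800)
n_5 = (+0.5359, +0.8443)
  (0,1): δ = 147.33°  ·
  (0,2): δ = 95.16°  ·
  (0,3): δ = 30.16°  ✓
  (0,4): δ = 30.19°  ✓
  (0,5): δ = 116.48°  ·
  (1,2): δ = 127.83°  ·
  (1,3): δ = 62.83°  ✓
  (1,4): δ = 2.48°  ✓
  (1,5): δ = 83.80°  ·
  (2,3): δ = 115.00°  ·
  (2,4): δ = 54.65°  ✓
  (2,5): δ = 31.63°  ✓
  (3,4): δ = 119.65°  ·
  (3,5): δ = 33.37°  ✓
  (4,5): δ = 93.72°  ·
antipodal pairs: 7

count = 7; pairs: (0,3), (0,4), (1,3), (1,4), (2,4), (2,5), (3,5)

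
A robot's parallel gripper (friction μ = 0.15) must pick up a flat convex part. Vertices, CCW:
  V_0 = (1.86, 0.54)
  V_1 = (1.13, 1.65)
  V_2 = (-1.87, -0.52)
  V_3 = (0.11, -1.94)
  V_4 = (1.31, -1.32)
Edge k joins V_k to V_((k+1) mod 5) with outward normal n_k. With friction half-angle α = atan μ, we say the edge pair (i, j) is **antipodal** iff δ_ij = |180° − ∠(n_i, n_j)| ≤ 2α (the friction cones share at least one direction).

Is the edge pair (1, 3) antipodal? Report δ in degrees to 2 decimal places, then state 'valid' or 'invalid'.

α = atan 0.15 = 8.53°;  2α = 17.06°
edge 1: e_1 = (-3.00, -2.17);  n_1 = (-0.5861, +0.8103)
edge 3: e_3 = (+1.20, +0.62);  n_3 = (+0.4590, -0.8884)
∠(n_1, n_3) = 171.44°
δ = |180° − 171.44°| = 8.56°
8.56° ≤ 2α = 17.06°  →  valid

δ = 8.56°, valid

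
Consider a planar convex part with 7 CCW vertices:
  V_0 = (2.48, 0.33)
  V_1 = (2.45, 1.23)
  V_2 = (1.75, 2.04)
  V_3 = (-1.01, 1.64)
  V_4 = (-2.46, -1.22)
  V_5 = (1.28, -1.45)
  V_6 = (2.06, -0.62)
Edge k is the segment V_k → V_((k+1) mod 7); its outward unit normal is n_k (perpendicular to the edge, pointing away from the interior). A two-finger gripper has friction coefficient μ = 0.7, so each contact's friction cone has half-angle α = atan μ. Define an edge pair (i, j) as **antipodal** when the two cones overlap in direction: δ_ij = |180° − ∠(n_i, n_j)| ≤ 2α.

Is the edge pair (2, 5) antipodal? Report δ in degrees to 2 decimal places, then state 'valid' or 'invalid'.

α = atan 0.7 = 34.99°;  2α = 69.98°
edge 2: e_2 = (-2.76, -0.40);  n_2 = (-0.1434, +0.9897)
edge 5: e_5 = (+0.78, +0.83);  n_5 = (+0.7287, -0.6848)
∠(n_2, n_5) = 141.47°
δ = |180° − 141.47°| = 38.53°
38.53° ≤ 2α = 69.98°  →  valid

δ = 38.53°, valid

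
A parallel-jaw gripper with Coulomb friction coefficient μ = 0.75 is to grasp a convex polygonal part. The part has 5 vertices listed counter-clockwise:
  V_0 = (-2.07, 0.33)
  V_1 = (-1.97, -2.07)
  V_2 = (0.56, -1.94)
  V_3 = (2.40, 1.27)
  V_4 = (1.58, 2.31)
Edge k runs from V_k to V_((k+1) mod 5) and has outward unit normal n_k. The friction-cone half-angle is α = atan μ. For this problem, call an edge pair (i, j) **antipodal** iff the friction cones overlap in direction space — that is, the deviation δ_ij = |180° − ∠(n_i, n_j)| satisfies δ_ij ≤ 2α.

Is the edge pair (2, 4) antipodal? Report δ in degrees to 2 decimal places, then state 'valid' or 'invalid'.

δ = 31.70°, valid

α = atan 0.75 = 36.87°;  2α = 73.74°
edge 2: e_2 = (+1.84, +3.21);  n_2 = (+0.8676, -0.4973)
edge 4: e_4 = (-3.65, -1.98);  n_4 = (-0.4768, +0.8790)
∠(n_2, n_4) = 148.30°
δ = |180° − 148.30°| = 31.70°
31.70° ≤ 2α = 73.74°  →  valid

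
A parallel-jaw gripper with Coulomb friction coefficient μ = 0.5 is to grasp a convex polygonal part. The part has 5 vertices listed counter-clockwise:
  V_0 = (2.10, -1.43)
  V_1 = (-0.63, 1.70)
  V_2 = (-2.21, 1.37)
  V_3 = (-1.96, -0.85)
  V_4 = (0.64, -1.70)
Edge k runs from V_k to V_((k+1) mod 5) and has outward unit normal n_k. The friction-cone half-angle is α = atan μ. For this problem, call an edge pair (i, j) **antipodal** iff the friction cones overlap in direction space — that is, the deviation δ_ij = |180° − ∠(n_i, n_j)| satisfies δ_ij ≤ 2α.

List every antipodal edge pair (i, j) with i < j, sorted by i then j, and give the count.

count = 4; pairs: (0,2), (0,3), (1,3), (1,4)

α = atan 0.5 = 26.57°;  2α = 53.13°
n_0 = (+0.7536, +0.6573)
n_1 = (-0.2044, +0.9789)
n_2 = (-0.9937, -0.1119)
n_3 = (-0.3107, -0.9505)
n_4 = (+0.1818, -0.9833)
  (0,1): δ = 119.30°  ·
  (0,2): δ = 34.67°  ✓
  (0,3): δ = 30.80°  ✓
  (0,4): δ = 59.38°  ·
  (1,2): δ = 95.37°  ·
  (1,3): δ = 29.90°  ✓
  (1,4): δ = 1.32°  ✓
  (2,3): δ = 114.53°  ·
  (2,4): δ = 85.95°  ·
  (3,4): δ = 151.42°  ·
antipodal pairs: 4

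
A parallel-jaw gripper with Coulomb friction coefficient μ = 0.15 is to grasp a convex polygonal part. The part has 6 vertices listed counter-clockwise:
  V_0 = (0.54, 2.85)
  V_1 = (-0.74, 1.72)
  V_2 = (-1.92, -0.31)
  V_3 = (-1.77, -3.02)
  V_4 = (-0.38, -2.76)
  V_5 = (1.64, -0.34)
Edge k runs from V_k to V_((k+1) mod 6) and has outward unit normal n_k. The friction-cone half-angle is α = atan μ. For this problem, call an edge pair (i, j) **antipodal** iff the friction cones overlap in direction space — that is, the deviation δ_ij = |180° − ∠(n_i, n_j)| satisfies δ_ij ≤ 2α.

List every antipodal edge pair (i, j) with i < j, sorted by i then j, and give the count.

count = 3; pairs: (0,4), (1,4), (2,5)

α = atan 0.15 = 8.53°;  2α = 17.06°
n_0 = (-0.6618, +0.7497)
n_1 = (-0.8646, +0.5025)
n_2 = (-0.9985, -0.0553)
n_3 = (+0.1839, -0.9830)
n_4 = (+0.7677, -0.6408)
n_5 = (+0.9454, +0.3260)
  (0,1): δ = 161.61°  ·
  (0,2): δ = 128.27°  ·
  (0,3): δ = 30.84°  ·
  (0,4): δ = 8.71°  ✓
  (0,5): δ = 67.59°  ·
  (1,2): δ = 146.66°  ·
  (1,3): δ = 49.24°  ·
  (1,4): δ = 9.68°  ✓
  (1,5): δ = 49.19°  ·
  (2,3): δ = 82.57°  ·
  (2,4): δ = 43.02°  ·
  (2,5): δ = 15.86°  ✓
  (3,4): δ = 140.45°  ·
  (3,5): δ = 81.57°  ·
  (4,5): δ = 121.12°  ·
antipodal pairs: 3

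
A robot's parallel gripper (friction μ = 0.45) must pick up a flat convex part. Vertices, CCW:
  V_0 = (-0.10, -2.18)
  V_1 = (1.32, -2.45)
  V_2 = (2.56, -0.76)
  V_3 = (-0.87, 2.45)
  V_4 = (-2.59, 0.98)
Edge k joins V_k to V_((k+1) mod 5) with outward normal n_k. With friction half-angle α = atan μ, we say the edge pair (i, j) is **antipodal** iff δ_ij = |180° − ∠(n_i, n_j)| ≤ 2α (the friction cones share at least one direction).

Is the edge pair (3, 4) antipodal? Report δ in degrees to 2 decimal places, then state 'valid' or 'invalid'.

δ = 92.28°, invalid

α = atan 0.45 = 24.23°;  2α = 48.46°
edge 3: e_3 = (-1.72, -1.47);  n_3 = (-0.6497, +0.7602)
edge 4: e_4 = (+2.49, -3.16);  n_4 = (-0.7855, -0.6189)
∠(n_3, n_4) = 87.72°
δ = |180° − 87.72°| = 92.28°
92.28° > 2α = 48.46°  →  invalid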